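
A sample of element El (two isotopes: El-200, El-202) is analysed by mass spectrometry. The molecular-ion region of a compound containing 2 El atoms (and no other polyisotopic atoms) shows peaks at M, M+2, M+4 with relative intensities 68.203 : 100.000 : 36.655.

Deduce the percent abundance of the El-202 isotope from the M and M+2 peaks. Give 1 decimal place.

Write p for the El-200 fraction. I(M+2)/I(M) = [C(2,1)·p^1·(1−p)] / p^2 = 2·(1−p)/p = 100.000/68.203 = 1.4662
(1−p)/p = 1.4662/2 = 0.7331  ⇒  p = 1/(1 + 0.7331) = 0.5770
El-200: 57.7%, El-202: 42.3%.

42.3%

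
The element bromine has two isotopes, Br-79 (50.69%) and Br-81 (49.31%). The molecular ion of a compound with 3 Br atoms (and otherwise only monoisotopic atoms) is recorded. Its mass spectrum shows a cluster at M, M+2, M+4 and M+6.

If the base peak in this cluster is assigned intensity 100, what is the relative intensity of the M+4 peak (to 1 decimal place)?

(0.5069 + 0.4931)^3 gives M 0.1302, M+2 0.3801, M+4 0.3698, M+6 0.1199; the largest is M+2.
P(M+2) = C(3,1) × 0.5069^2 × 0.4931^1 = 3 × 0.25694761 × 0.4931 = 0.380103 (base)
P(M+4) = C(3,2) × 0.5069^1 × 0.4931^2 = 3 × 0.5069 × 0.24314761 = 0.369755
Relative intensity = 0.369755 / 0.380103 × 100 = 97.3

97.3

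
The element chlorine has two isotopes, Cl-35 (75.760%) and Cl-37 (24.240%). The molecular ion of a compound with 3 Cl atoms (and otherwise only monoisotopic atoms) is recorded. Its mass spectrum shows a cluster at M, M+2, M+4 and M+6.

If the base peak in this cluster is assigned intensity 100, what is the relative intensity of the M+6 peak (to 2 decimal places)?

Term probabilities: M 0.4348, M+2 0.4174, M+4 0.1335, M+6 0.0142. Base peak = M.
P(M) = C(3,0) × 0.75760^3 × 0.24240^0 = 1 × 0.4348304 × 1.0000 = 0.434830 (base)
P(M+6) = C(3,3) × 0.75760^0 × 0.24240^3 = 1 × 1.0000 × 0.01424288 = 0.014243
Relative intensity = 0.014243 / 0.434830 × 100 = 3.28

3.28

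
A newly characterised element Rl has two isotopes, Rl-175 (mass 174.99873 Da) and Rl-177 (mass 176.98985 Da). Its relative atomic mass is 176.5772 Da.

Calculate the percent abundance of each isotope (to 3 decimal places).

Let x be the fractional abundance of Rl-175; then Rl-177 has abundance 1 − x.
174.99873·x + 176.98985·(1 − x) = 176.5772
(174.99873 − 176.98985)·x = 176.5772 − 176.98985
x = -0.41265 / -1.99112 = 0.20725 → 20.725% Rl-175, 79.275% Rl-177.

Rl-175: 20.725%, Rl-177: 79.275%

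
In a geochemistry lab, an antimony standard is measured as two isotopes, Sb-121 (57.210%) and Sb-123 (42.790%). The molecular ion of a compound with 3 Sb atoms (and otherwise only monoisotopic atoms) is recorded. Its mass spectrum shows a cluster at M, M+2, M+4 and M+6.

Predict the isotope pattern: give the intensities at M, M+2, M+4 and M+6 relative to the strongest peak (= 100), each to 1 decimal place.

44.6 : 100.0 : 74.8 : 18.6

The 3 Sb atoms are independent, so intensities follow the terms of (0.57210 + 0.42790)^3.
P(M) = 0.57210^3 = 0.187247
P(M+2) = 3 × 0.57210^2 × 0.42790^1 = 0.420153
P(M+4) = 3 × 0.57210^1 × 0.42790^2 = 0.314252
P(M+6) = 0.42790^3 = 0.078348
The M+2 peak is largest (0.420153); scaling to 100 gives 44.6 : 100.0 : 74.8 : 18.6.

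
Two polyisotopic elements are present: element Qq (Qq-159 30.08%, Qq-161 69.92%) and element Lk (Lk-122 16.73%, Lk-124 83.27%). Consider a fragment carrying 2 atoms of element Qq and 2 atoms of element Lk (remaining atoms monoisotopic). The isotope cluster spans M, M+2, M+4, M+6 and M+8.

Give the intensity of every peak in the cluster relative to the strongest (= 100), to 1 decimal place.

Element Qq pattern (n=2): 0.09048064 : 0.42063872 : 0.48888064
Element Lk pattern (n=2): 0.02798929 : 0.27862142 : 0.69338929
Convolve the two distributions (both contribute in 2-u steps):
  M: 0.09048064×0.02798929 = 0.002532
  M+2: 0.09048064×0.27862142 + 0.42063872×0.02798929 = 0.036983
  M+4: 0.09048064×0.69338929 + 0.42063872×0.27862142 + 0.48888064×0.02798929 = 0.193621
  M+6: 0.42063872×0.69338929 + 0.48888064×0.27862142 = 0.427879
  M+8: 0.48888064×0.69338929 = 0.338985
Scale to base peak (0.427879) = 100: 0.6 : 8.6 : 45.3 : 100.0 : 79.2

0.6 : 8.6 : 45.3 : 100.0 : 79.2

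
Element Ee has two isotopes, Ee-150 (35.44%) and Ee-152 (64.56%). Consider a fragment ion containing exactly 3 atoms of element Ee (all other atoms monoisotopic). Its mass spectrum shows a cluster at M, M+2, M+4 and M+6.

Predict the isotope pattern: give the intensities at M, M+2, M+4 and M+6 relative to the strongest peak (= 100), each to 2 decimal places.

10.04 : 54.89 : 100.00 : 60.72

Expanding (0.3544 + 0.6456)^3:
P(M) = 0.3544^3 = 0.044512
P(M+2) = 3 × 0.3544^2 × 0.6456^1 = 0.243261
P(M+4) = 3 × 0.3544^1 × 0.6456^2 = 0.443141
P(M+6) = 0.6456^3 = 0.269086
The M+4 peak is largest (0.443141); scaling to 100 gives 10.04 : 54.89 : 100.00 : 60.72.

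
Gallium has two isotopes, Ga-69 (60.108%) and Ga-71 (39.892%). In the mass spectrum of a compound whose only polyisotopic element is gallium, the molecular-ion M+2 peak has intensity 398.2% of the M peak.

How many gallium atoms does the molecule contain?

6

With n Ga atoms, P(M+2)/P(M) = C(n,1)·p^(n−1)q / p^n = n·q/p = n · 0.39892/0.60108.
n = 3.982 × 0.60108/0.39892 = 6.00 ≈ 6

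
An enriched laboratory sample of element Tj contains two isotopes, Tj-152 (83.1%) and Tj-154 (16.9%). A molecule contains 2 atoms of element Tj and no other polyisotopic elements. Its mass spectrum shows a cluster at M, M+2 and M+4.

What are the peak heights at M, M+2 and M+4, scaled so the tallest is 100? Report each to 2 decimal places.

The 2 Tj atoms are independent, so intensities follow the terms of (0.831 + 0.169)^2.
P(M) = 0.831^2 = 0.690561
P(M+2) = 2 × 0.831^1 × 0.169^1 = 0.280878
P(M+4) = 0.169^2 = 0.028561
The M peak is largest (0.690561); scaling to 100 gives 100.00 : 40.67 : 4.14.

100.00 : 40.67 : 4.14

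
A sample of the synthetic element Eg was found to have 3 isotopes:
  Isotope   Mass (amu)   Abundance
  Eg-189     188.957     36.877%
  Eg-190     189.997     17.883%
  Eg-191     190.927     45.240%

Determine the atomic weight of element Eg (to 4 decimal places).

190.0342 amu

Weight each isotope mass by its fractional abundance: 0.36877 × 188.957 + 0.17883 × 189.997 + 0.45240 × 190.927
= 69.68167 + 33.97716 + 86.37537 = 190.03420 amu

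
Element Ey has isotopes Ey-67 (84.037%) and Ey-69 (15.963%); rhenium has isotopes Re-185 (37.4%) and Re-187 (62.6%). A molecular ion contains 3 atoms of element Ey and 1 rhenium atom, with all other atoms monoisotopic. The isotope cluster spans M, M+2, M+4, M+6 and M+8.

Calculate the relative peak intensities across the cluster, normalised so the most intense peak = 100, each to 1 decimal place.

Element Ey pattern (n=3): 0.59348756 : 0.33820253 : 0.06424226 : 0.00406765
Rhenium pattern (n=1): 0.3740 : 0.6260
Convolve the two distributions (both contribute in 2-u steps):
  M: 0.59348756×0.3740 = 0.221964
  M+2: 0.59348756×0.6260 + 0.33820253×0.3740 = 0.498011
  M+4: 0.33820253×0.6260 + 0.06424226×0.3740 = 0.235741
  M+6: 0.06424226×0.6260 + 0.00406765×0.3740 = 0.041737
  M+8: 0.00406765×0.6260 = 0.002546
Scale to base peak (0.498011) = 100: 44.6 : 100.0 : 47.3 : 8.4 : 0.5

44.6 : 100.0 : 47.3 : 8.4 : 0.5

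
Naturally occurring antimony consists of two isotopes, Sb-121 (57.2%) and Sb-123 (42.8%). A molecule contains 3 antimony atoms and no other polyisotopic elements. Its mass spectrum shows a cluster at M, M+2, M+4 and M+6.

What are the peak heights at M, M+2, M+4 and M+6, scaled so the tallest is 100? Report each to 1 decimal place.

44.5 : 100.0 : 74.8 : 18.7

The 3 Sb atoms are independent, so intensities follow the terms of (0.572 + 0.428)^3.
P(M) = 0.572^3 = 0.187149
P(M+2) = 3 × 0.572^2 × 0.428^1 = 0.420104
P(M+4) = 3 × 0.572^1 × 0.428^2 = 0.314344
P(M+6) = 0.428^3 = 0.078403
The M+2 peak is largest (0.420104); scaling to 100 gives 44.5 : 100.0 : 74.8 : 18.7.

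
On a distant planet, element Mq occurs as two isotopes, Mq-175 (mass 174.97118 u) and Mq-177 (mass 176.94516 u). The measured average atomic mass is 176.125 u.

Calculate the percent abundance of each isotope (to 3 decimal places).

Mq-175: 41.549%, Mq-177: 58.451%

Writing the weighted mean with unknown fraction x of Mq-175:
174.97118·x + 176.94516·(1 − x) = 176.125
(174.97118 − 176.94516)·x = 176.125 − 176.94516
x = -0.82016 / -1.97398 = 0.41549 → 41.549% Mq-175, 58.451% Mq-177.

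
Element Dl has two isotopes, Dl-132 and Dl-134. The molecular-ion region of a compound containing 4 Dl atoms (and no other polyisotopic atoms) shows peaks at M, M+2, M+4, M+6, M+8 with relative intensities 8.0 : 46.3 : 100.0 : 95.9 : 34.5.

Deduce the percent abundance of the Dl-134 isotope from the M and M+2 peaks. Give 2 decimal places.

Write p for the Dl-132 fraction. I(M+2)/I(M) = [C(4,1)·p^3·(1−p)] / p^4 = 4·(1−p)/p = 46.3/8.0 = 5.7875
(1−p)/p = 5.7875/4 = 1.4469  ⇒  p = 1/(1 + 1.4469) = 0.4087
Dl-132: 40.87%, Dl-134: 59.13%.

59.13%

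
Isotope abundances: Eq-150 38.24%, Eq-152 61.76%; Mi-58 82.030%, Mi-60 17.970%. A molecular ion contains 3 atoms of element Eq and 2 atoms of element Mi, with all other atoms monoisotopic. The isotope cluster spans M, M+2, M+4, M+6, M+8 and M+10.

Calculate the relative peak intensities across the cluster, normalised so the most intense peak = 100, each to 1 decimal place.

Element Eq pattern (n=3): 0.05591826 : 0.2709345 : 0.43757622 : 0.23557102
Element Mi pattern (n=2): 0.67289209 : 0.29481582 : 0.03229209
Convolve the two distributions (both contribute in 2-u steps):
  M: 0.05591826×0.67289209 = 0.037627
  M+2: 0.05591826×0.29481582 + 0.2709345×0.67289209 = 0.198795
  M+4: 0.05591826×0.03229209 + 0.2709345×0.29481582 + 0.43757622×0.67289209 = 0.376123
  M+6: 0.2709345×0.03229209 + 0.43757622×0.29481582 + 0.23557102×0.67289209 = 0.296267
  M+8: 0.43757622×0.03229209 + 0.23557102×0.29481582 = 0.083580
  M+10: 0.23557102×0.03229209 = 0.007607
Scale to base peak (0.376123) = 100: 10.0 : 52.9 : 100.0 : 78.8 : 22.2 : 2.0

10.0 : 52.9 : 100.0 : 78.8 : 22.2 : 2.0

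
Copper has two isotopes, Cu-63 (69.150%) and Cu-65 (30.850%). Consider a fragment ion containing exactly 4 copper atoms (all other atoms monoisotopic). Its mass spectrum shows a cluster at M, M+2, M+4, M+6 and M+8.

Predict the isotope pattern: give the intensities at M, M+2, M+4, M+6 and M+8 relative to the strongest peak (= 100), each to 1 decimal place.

Each Cu atom is independently Cu-63 (p = 0.69150) or Cu-65 (q = 0.30850); the cluster is the binomial expansion (p + q)^4.
P(M) = 0.69150^4 = 0.228649
P(M+2) = 4 × 0.69150^3 × 0.30850^1 = 0.408030
P(M+4) = 6 × 0.69150^2 × 0.30850^2 = 0.273052
P(M+6) = 4 × 0.69150^1 × 0.30850^3 = 0.081212
P(M+8) = 0.30850^4 = 0.009058
The M+2 peak is largest (0.408030); scaling to 100 gives 56.0 : 100.0 : 66.9 : 19.9 : 2.2.

56.0 : 100.0 : 66.9 : 19.9 : 2.2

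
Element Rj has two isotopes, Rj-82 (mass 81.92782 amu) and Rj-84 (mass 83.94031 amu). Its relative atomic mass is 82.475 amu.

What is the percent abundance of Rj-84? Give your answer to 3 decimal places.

Writing the weighted mean with unknown fraction x of Rj-82:
81.92782·x + 83.94031·(1 − x) = 82.475
(81.92782 − 83.94031)·x = 82.475 − 83.94031
x = -1.46531 / -2.01249 = 0.72811 → 72.811% Rj-82, 27.189% Rj-84.

27.189%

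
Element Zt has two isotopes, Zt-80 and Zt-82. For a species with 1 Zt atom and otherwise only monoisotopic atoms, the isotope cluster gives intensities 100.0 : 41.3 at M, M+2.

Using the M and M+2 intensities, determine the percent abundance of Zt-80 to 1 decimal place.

Let p = fractional abundance of Zt-80. I(M+2)/I(M) = [C(1,1)·p^0·(1−p)] / p^1 = 1·(1−p)/p = 41.3/100.0 = 0.4130
(1−p)/p = 0.4130/1 = 0.4130  ⇒  p = 1/(1 + 0.4130) = 0.7077
Zt-80: 70.8%, Zt-82: 29.2%.

70.8%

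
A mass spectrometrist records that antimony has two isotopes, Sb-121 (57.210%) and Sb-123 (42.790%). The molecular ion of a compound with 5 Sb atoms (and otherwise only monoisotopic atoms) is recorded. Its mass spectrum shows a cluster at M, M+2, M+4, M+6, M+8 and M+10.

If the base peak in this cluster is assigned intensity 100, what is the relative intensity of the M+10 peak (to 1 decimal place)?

(0.57210 + 0.42790)^5 gives M 0.0613, M+2 0.2292, M+4 0.3428, M+6 0.2564, M+8 0.0959, M+10 0.0143; the largest is M+4.
P(M+4) = C(5,2) × 0.57210^3 × 0.42790^2 = 10 × 0.18724742 × 0.18309841 = 0.342847 (base)
P(M+10) = C(5,5) × 0.57210^0 × 0.42790^5 = 1 × 1.0000 × 0.01434536 = 0.014345
Relative intensity = 0.014345 / 0.342847 × 100 = 4.2

4.2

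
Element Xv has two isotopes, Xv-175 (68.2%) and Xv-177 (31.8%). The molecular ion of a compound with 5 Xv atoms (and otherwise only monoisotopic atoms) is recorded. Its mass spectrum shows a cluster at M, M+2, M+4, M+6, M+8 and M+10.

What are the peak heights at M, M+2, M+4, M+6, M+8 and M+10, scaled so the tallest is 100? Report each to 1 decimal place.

42.9 : 100.0 : 93.3 : 43.5 : 10.1 : 0.9

Expanding (0.682 + 0.318)^5:
P(M) = 0.682^5 = 0.147544
P(M+2) = 5 × 0.682^4 × 0.318^1 = 0.343981
P(M+4) = 10 × 0.682^3 × 0.318^2 = 0.320780
P(M+6) = 10 × 0.682^2 × 0.318^3 = 0.149572
P(M+8) = 5 × 0.682^1 × 0.318^4 = 0.034871
P(M+10) = 0.318^5 = 0.003252
The M+2 peak is largest (0.343981); scaling to 100 gives 42.9 : 100.0 : 93.3 : 43.5 : 10.1 : 0.9.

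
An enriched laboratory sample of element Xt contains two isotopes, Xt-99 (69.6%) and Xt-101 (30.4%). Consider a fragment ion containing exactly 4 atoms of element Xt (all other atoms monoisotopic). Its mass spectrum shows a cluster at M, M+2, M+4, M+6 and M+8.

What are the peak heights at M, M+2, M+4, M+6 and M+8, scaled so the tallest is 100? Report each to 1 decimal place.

The 4 Xt atoms are independent, so intensities follow the terms of (0.696 + 0.304)^4.
P(M) = 0.696^4 = 0.234659
P(M+2) = 4 × 0.696^3 × 0.304^1 = 0.409979
P(M+4) = 6 × 0.696^2 × 0.304^2 = 0.268607
P(M+6) = 4 × 0.696^1 × 0.304^3 = 0.078215
P(M+8) = 0.304^4 = 0.008541
The M+2 peak is largest (0.409979); scaling to 100 gives 57.2 : 100.0 : 65.5 : 19.1 : 2.1.

57.2 : 100.0 : 65.5 : 19.1 : 2.1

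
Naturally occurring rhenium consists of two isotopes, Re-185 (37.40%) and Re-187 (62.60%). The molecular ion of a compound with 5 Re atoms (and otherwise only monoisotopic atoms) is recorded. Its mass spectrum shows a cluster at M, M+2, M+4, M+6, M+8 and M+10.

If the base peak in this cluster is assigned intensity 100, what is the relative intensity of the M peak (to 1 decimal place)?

Binomial terms of (0.3740 + 0.6260)^5: M 0.0073, M+2 0.0612, M+4 0.2050, M+6 0.3431, M+8 0.2872, M+10 0.0961 → M+6 is the base peak.
P(M+6) = C(5,3) × 0.3740^2 × 0.6260^3 = 10 × 0.139876 × 0.24531438 = 0.343136 (base)
P(M) = C(5,0) × 0.3740^5 × 0.6260^0 = 1 × 0.00731742 × 1.0000 = 0.007317
Relative intensity = 0.007317 / 0.343136 × 100 = 2.1

2.1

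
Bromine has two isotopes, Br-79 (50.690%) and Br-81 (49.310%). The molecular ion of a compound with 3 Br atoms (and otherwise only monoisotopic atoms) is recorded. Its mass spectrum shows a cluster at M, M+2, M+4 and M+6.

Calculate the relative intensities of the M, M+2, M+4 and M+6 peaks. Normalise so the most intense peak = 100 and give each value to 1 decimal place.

34.3 : 100.0 : 97.3 : 31.5

Expanding (0.50690 + 0.49310)^3:
P(M) = 0.50690^3 = 0.130247
P(M+2) = 3 × 0.50690^2 × 0.49310^1 = 0.380103
P(M+4) = 3 × 0.50690^1 × 0.49310^2 = 0.369755
P(M+6) = 0.49310^3 = 0.119896
The M+2 peak is largest (0.380103); scaling to 100 gives 34.3 : 100.0 : 97.3 : 31.5.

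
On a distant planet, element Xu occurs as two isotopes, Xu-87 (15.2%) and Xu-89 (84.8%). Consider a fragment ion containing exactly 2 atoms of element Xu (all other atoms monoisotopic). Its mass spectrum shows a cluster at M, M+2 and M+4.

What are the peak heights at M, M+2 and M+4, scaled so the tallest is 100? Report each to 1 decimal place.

3.2 : 35.8 : 100.0

Expanding (0.152 + 0.848)^2:
P(M) = 0.152^2 = 0.023104
P(M+2) = 2 × 0.152^1 × 0.848^1 = 0.257792
P(M+4) = 0.848^2 = 0.719104
The M+4 peak is largest (0.719104); scaling to 100 gives 3.2 : 35.8 : 100.0.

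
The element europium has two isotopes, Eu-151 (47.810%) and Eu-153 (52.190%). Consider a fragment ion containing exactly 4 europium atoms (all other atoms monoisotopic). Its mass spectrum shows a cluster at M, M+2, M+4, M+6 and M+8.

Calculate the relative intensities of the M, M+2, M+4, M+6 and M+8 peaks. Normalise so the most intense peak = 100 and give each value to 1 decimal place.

Each Eu atom is independently Eu-151 (p = 0.47810) or Eu-153 (q = 0.52190); the cluster is the binomial expansion (p + q)^4.
P(M) = 0.47810^4 = 0.052249
P(M+2) = 4 × 0.47810^3 × 0.52190^1 = 0.228141
P(M+4) = 6 × 0.47810^2 × 0.52190^2 = 0.373563
P(M+6) = 4 × 0.47810^1 × 0.52190^3 = 0.271857
P(M+8) = 0.52190^4 = 0.074191
The M+4 peak is largest (0.373563); scaling to 100 gives 14.0 : 61.1 : 100.0 : 72.8 : 19.9.

14.0 : 61.1 : 100.0 : 72.8 : 19.9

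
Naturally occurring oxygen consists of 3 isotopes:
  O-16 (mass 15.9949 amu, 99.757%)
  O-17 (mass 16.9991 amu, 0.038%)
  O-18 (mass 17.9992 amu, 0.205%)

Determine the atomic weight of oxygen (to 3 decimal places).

Average mass = Σ (abundance × isotope mass) = 0.99757 × 15.9949 + 0.00038 × 16.9991 + 0.00205 × 17.9992
= 15.95603 + 0.00646 + 0.03690 = 15.99939 amu

15.999 amu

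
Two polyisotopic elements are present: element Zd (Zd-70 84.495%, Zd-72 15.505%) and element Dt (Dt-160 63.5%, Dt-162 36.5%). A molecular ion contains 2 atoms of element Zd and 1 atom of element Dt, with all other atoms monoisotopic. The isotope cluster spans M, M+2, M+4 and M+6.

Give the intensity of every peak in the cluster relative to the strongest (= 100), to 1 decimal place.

100.0 : 94.2 : 24.5 : 1.9

Element Zd pattern (n=2): 0.7139405 : 0.26201899 : 0.0240405
Element Dt pattern (n=1): 0.6350 : 0.3650
Convolve the two distributions (both contribute in 2-u steps):
  M: 0.7139405×0.6350 = 0.453352
  M+2: 0.7139405×0.3650 + 0.26201899×0.6350 = 0.426970
  M+4: 0.26201899×0.3650 + 0.0240405×0.6350 = 0.110903
  M+6: 0.0240405×0.3650 = 0.008775
Scale to base peak (0.453352) = 100: 100.0 : 94.2 : 24.5 : 1.9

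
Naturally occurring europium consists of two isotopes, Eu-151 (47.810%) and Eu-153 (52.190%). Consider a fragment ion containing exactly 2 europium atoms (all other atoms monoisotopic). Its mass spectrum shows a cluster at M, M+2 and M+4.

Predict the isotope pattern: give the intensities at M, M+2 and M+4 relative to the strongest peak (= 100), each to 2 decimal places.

45.80 : 100.00 : 54.58

The 2 Eu atoms are independent, so intensities follow the terms of (0.47810 + 0.52190)^2.
P(M) = 0.47810^2 = 0.228580
P(M+2) = 2 × 0.47810^1 × 0.52190^1 = 0.499041
P(M+4) = 0.52190^2 = 0.272380
The M+2 peak is largest (0.499041); scaling to 100 gives 45.80 : 100.00 : 54.58.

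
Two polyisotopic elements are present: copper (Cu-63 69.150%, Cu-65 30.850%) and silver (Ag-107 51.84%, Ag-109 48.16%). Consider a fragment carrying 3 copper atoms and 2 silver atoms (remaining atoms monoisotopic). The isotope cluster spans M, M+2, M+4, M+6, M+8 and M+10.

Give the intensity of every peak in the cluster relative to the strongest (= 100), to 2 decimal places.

25.34 : 80.98 : 100.00 : 59.62 : 17.24 : 1.94

Copper pattern (n=3): 0.33065611 : 0.44254842 : 0.19743483 : 0.02936064
Silver pattern (n=2): 0.26873856 : 0.49932288 : 0.23193856
Convolve the two distributions (both contribute in 2-u steps):
  M: 0.33065611×0.26873856 = 0.088860
  M+2: 0.33065611×0.49932288 + 0.44254842×0.26873856 = 0.284034
  M+4: 0.33065611×0.23193856 + 0.44254842×0.49932288 + 0.19743483×0.26873856 = 0.350725
  M+6: 0.44254842×0.23193856 + 0.19743483×0.49932288 + 0.02936064×0.26873856 = 0.209118
  M+8: 0.19743483×0.23193856 + 0.02936064×0.49932288 = 0.060453
  M+10: 0.02936064×0.23193856 = 0.006810
Scale to base peak (0.350725) = 100: 25.34 : 80.98 : 100.00 : 59.62 : 17.24 : 1.94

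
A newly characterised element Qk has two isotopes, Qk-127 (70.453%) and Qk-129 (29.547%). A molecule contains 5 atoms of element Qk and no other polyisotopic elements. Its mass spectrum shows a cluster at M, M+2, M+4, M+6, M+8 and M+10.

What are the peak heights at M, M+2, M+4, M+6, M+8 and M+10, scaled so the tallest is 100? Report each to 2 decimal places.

47.69 : 100.00 : 83.88 : 35.18 : 7.38 : 0.62

Each Qk atom is independently Qk-127 (p = 0.70453) or Qk-129 (q = 0.29547); the cluster is the binomial expansion (p + q)^5.
P(M) = 0.70453^5 = 0.173579
P(M+2) = 5 × 0.70453^4 × 0.29547^1 = 0.363983
P(M+4) = 10 × 0.70453^3 × 0.29547^2 = 0.305299
P(M+6) = 10 × 0.70453^2 × 0.29547^3 = 0.128038
P(M+8) = 5 × 0.70453^1 × 0.29547^4 = 0.026849
P(M+10) = 0.29547^5 = 0.002252
The M+2 peak is largest (0.363983); scaling to 100 gives 47.69 : 100.00 : 83.88 : 35.18 : 7.38 : 0.62.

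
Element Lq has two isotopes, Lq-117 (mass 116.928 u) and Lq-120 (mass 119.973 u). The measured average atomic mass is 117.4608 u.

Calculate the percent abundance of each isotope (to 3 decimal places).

Lq-117: 82.502%, Lq-120: 17.498%

With x = fraction of Lq-117 (so Lq-120 is 1 − x):
116.928·x + 119.973·(1 − x) = 117.4608
(116.928 − 119.973)·x = 117.4608 − 119.973
x = -2.5122 / -3.045 = 0.82502 → 82.502% Lq-117, 17.498% Lq-120.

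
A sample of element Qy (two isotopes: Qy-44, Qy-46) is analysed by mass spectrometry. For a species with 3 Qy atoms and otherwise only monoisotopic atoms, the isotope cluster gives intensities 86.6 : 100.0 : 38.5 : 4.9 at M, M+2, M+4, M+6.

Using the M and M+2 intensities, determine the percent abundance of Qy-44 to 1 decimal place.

If p is the fraction of Qy that is Qy-44, then I(M+2)/I(M) = [C(3,1)·p^2·(1−p)] / p^3 = 3·(1−p)/p = 100.0/86.6 = 1.1547
(1−p)/p = 1.1547/3 = 0.3849  ⇒  p = 1/(1 + 0.3849) = 0.7221
Qy-44: 72.2%, Qy-46: 27.8%.

72.2%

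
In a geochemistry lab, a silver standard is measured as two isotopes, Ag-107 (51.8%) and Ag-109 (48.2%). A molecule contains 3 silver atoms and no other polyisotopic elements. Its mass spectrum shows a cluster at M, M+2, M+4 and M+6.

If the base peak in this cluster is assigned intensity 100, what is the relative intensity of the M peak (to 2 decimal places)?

35.82

(0.518 + 0.482)^3 gives M 0.1390, M+2 0.3880, M+4 0.3610, M+6 0.1120; the largest is M+2.
P(M+2) = C(3,1) × 0.518^2 × 0.482^1 = 3 × 0.268324 × 0.4820 = 0.387997 (base)
P(M) = C(3,0) × 0.518^3 × 0.482^0 = 1 × 0.13899183 × 1.0000 = 0.138992
Relative intensity = 0.138992 / 0.387997 × 100 = 35.82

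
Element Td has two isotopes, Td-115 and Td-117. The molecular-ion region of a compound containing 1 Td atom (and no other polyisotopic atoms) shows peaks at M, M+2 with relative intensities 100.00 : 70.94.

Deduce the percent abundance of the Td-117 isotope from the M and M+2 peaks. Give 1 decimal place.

41.5%

Write p for the Td-115 fraction. I(M+2)/I(M) = [C(1,1)·p^0·(1−p)] / p^1 = 1·(1−p)/p = 70.94/100.00 = 0.7094
(1−p)/p = 0.7094/1 = 0.7094  ⇒  p = 1/(1 + 0.7094) = 0.5850
Td-115: 58.5%, Td-117: 41.5%.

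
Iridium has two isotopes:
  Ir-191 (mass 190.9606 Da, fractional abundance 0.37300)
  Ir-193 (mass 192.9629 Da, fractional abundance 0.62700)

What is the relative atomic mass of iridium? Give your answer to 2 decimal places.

The abundance-weighted mean is 0.37300 × 190.9606 + 0.62700 × 192.9629
= 71.22830 + 120.98774 = 192.21604 Da

192.22 Da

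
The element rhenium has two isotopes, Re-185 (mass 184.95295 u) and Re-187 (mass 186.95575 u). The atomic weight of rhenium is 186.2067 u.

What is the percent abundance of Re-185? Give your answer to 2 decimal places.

With x = fraction of Re-185 (so Re-187 is 1 − x):
184.95295·x + 186.95575·(1 − x) = 186.2067
(184.95295 − 186.95575)·x = 186.2067 − 186.95575
x = -0.74905 / -2.00280 = 0.37400 → 37.40% Re-185, 62.60% Re-187.

37.40%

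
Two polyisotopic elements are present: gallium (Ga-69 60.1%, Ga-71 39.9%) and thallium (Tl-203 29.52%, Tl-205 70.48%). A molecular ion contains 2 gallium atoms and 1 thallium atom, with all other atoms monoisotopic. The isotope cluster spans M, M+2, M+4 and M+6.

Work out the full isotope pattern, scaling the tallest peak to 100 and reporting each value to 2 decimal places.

26.92 : 100.00 : 97.19 : 28.32

Gallium pattern (n=2): 0.361201 : 0.479598 : 0.159201
Thallium pattern (n=1): 0.2952 : 0.7048
Convolve the two distributions (both contribute in 2-u steps):
  M: 0.361201×0.2952 = 0.106627
  M+2: 0.361201×0.7048 + 0.479598×0.2952 = 0.396152
  M+4: 0.479598×0.7048 + 0.159201×0.2952 = 0.385017
  M+6: 0.159201×0.7048 = 0.112205
Scale to base peak (0.396152) = 100: 26.92 : 100.00 : 97.19 : 28.32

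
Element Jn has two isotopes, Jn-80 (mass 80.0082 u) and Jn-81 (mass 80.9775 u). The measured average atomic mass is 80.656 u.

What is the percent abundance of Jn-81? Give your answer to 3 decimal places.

66.832%

With x = fraction of Jn-80 (so Jn-81 is 1 − x):
80.0082·x + 80.9775·(1 − x) = 80.656
(80.0082 − 80.9775)·x = 80.656 − 80.9775
x = -0.3215 / -0.9693 = 0.33168 → 33.168% Jn-80, 66.832% Jn-81.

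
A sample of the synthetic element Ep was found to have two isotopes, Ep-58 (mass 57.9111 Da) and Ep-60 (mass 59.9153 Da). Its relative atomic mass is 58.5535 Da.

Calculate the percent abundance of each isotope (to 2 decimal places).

Ep-58: 67.95%, Ep-60: 32.05%

With x = fraction of Ep-58 (so Ep-60 is 1 − x):
57.9111·x + 59.9153·(1 − x) = 58.5535
(57.9111 − 59.9153)·x = 58.5535 − 59.9153
x = -1.3618 / -2.0042 = 0.67947 → 67.95% Ep-58, 32.05% Ep-60.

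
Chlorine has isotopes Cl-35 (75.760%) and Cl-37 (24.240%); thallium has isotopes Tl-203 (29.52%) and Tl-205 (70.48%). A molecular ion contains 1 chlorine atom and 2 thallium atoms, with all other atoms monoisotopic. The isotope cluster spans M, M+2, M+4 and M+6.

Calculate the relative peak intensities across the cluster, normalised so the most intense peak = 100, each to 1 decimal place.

Chlorine pattern (n=1): 0.7576 : 0.2424
Thallium pattern (n=2): 0.08714304 : 0.41611392 : 0.49674304
Convolve the two distributions (both contribute in 2-u steps):
  M: 0.7576×0.08714304 = 0.066020
  M+2: 0.7576×0.41611392 + 0.2424×0.08714304 = 0.336371
  M+4: 0.7576×0.49674304 + 0.2424×0.41611392 = 0.477199
  M+6: 0.2424×0.49674304 = 0.120411
Scale to base peak (0.477199) = 100: 13.8 : 70.5 : 100.0 : 25.2

13.8 : 70.5 : 100.0 : 25.2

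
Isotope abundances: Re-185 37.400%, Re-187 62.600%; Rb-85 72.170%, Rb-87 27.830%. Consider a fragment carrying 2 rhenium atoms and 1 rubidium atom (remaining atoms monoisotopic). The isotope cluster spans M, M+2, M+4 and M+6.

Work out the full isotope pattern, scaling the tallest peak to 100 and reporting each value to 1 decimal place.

Rhenium pattern (n=2): 0.139876 : 0.468248 : 0.391876
Rubidium pattern (n=1): 0.7217 : 0.2783
Convolve the two distributions (both contribute in 2-u steps):
  M: 0.139876×0.7217 = 0.100949
  M+2: 0.139876×0.2783 + 0.468248×0.7217 = 0.376862
  M+4: 0.468248×0.2783 + 0.391876×0.7217 = 0.413130
  M+6: 0.391876×0.2783 = 0.109059
Scale to base peak (0.413130) = 100: 24.4 : 91.2 : 100.0 : 26.4

24.4 : 91.2 : 100.0 : 26.4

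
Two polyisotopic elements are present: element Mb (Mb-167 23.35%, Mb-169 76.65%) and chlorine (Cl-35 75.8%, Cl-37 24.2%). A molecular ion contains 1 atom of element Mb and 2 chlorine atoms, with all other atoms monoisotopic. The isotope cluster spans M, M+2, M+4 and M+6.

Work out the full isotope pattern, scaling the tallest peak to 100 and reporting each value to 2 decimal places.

Element Mb pattern (n=1): 0.2335 : 0.7665
Chlorine pattern (n=2): 0.574564 : 0.366872 : 0.058564
Convolve the two distributions (both contribute in 2-u steps):
  M: 0.2335×0.574564 = 0.134161
  M+2: 0.2335×0.366872 + 0.7665×0.574564 = 0.526068
  M+4: 0.2335×0.058564 + 0.7665×0.366872 = 0.294882
  M+6: 0.7665×0.058564 = 0.044889
Scale to base peak (0.526068) = 100: 25.50 : 100.00 : 56.05 : 8.53

25.50 : 100.00 : 56.05 : 8.53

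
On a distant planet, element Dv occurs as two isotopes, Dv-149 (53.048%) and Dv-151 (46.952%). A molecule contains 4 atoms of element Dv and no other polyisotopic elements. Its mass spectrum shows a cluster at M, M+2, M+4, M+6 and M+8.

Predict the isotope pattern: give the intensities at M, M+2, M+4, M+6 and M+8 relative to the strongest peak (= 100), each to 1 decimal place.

Each Dv atom is independently Dv-149 (p = 0.53048) or Dv-151 (q = 0.46952); the cluster is the binomial expansion (p + q)^4.
P(M) = 0.53048^4 = 0.079191
P(M+2) = 4 × 0.53048^3 × 0.46952^1 = 0.280363
P(M+4) = 6 × 0.53048^2 × 0.46952^2 = 0.372218
P(M+6) = 4 × 0.53048^1 × 0.46952^3 = 0.219630
P(M+8) = 0.46952^4 = 0.048598
The M+4 peak is largest (0.372218); scaling to 100 gives 21.3 : 75.3 : 100.0 : 59.0 : 13.1.

21.3 : 75.3 : 100.0 : 59.0 : 13.1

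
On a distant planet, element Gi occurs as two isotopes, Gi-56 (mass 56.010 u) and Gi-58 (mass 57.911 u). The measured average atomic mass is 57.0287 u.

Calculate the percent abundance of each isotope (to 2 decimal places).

Let x be the fractional abundance of Gi-56; then Gi-58 has abundance 1 − x.
56.010·x + 57.911·(1 − x) = 57.0287
(56.010 − 57.911)·x = 57.0287 − 57.911
x = -0.8823 / -1.901 = 0.46412 → 46.41% Gi-56, 53.59% Gi-58.

Gi-56: 46.41%, Gi-58: 53.59%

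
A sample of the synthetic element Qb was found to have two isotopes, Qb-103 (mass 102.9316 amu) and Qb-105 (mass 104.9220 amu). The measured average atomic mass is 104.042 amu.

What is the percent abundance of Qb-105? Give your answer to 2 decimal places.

Let x be the fractional abundance of Qb-103; then Qb-105 has abundance 1 − x.
102.9316·x + 104.9220·(1 − x) = 104.042
(102.9316 − 104.9220)·x = 104.042 − 104.9220
x = -0.8800 / -1.9904 = 0.44212 → 44.21% Qb-103, 55.79% Qb-105.

55.79%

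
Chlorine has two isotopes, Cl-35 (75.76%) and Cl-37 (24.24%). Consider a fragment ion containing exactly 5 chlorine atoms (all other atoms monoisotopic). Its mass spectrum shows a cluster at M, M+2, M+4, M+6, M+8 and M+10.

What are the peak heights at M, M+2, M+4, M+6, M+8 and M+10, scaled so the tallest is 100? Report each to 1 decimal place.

62.5 : 100.0 : 64.0 : 20.5 : 3.3 : 0.2

The 5 Cl atoms are independent, so intensities follow the terms of (0.7576 + 0.2424)^5.
P(M) = 0.7576^5 = 0.249574
P(M+2) = 5 × 0.7576^4 × 0.2424^1 = 0.399266
P(M+4) = 10 × 0.7576^3 × 0.2424^2 = 0.255497
P(M+6) = 10 × 0.7576^2 × 0.2424^3 = 0.081748
P(M+8) = 5 × 0.7576^1 × 0.2424^4 = 0.013078
P(M+10) = 0.2424^5 = 0.000837
The M+2 peak is largest (0.399266); scaling to 100 gives 62.5 : 100.0 : 64.0 : 20.5 : 3.3 : 0.2.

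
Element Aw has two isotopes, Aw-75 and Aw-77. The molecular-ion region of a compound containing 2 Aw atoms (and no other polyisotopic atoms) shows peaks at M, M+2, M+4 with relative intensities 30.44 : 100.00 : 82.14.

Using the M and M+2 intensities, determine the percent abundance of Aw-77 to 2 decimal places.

62.16%

Write p for the Aw-75 fraction. I(M+2)/I(M) = [C(2,1)·p^1·(1−p)] / p^2 = 2·(1−p)/p = 100.00/30.44 = 3.2852
(1−p)/p = 3.2852/2 = 1.6426  ⇒  p = 1/(1 + 1.6426) = 0.3784
Aw-75: 37.84%, Aw-77: 62.16%.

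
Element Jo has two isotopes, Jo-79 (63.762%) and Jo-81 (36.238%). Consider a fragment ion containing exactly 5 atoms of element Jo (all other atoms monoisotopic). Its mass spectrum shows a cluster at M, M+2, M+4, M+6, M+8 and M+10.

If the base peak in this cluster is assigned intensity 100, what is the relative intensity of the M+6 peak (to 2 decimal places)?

56.83

(0.63762 + 0.36238)^5 gives M 0.1054, M+2 0.2995, M+4 0.3404, M+6 0.1935, M+8 0.0550, M+10 0.0062; the largest is M+4.
P(M+4) = C(5,2) × 0.63762^3 × 0.36238^2 = 10 × 0.25923032 × 0.13131926 = 0.340419 (base)
P(M+6) = C(5,3) × 0.63762^2 × 0.36238^3 = 10 × 0.40655926 × 0.04758748 = 0.193471
Relative intensity = 0.193471 / 0.340419 × 100 = 56.83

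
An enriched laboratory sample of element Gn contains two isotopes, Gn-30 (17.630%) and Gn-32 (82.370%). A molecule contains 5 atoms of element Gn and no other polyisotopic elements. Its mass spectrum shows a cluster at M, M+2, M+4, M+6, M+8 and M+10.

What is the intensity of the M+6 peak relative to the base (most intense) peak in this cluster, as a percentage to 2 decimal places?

Term probabilities: M 0.0002, M+2 0.0040, M+4 0.0372, M+6 0.1737, M+8 0.4058, M+10 0.3792. Base peak = M+8.
P(M+8) = C(5,4) × 0.17630^1 × 0.82370^4 = 5 × 0.1763 × 0.4603374 = 0.405787 (base)
P(M+6) = C(5,3) × 0.17630^2 × 0.82370^3 = 10 × 0.03108169 × 0.55886537 = 0.173705
Relative intensity = 0.173705 / 0.405787 × 100 = 42.81

42.81%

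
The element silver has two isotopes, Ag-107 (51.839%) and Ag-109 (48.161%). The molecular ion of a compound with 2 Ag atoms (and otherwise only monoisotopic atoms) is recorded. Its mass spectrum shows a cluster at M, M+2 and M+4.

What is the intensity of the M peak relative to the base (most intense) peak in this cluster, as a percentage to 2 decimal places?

Binomial terms of (0.51839 + 0.48161)^2: M 0.2687, M+2 0.4993, M+4 0.2319 → M+2 is the base peak.
P(M+2) = C(2,1) × 0.51839^1 × 0.48161^1 = 2 × 0.51839 × 0.48161 = 0.499324 (base)
P(M) = C(2,0) × 0.51839^2 × 0.48161^0 = 1 × 0.26872819 × 1.0000 = 0.268728
Relative intensity = 0.268728 / 0.499324 × 100 = 53.82

53.82%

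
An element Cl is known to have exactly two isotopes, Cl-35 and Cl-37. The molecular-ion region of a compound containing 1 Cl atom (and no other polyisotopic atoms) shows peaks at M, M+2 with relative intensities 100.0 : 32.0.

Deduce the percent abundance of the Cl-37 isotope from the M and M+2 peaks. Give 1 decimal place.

24.2%

Write p for the Cl-35 fraction. I(M+2)/I(M) = [C(1,1)·p^0·(1−p)] / p^1 = 1·(1−p)/p = 32.0/100.0 = 0.3200
(1−p)/p = 0.3200/1 = 0.3200  ⇒  p = 1/(1 + 0.3200) = 0.7576
Cl-35: 75.8%, Cl-37: 24.2%.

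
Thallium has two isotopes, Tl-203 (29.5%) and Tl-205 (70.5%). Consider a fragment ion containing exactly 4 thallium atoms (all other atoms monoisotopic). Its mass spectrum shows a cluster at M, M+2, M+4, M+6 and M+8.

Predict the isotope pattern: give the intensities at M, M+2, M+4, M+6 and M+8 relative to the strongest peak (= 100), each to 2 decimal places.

1.83 : 17.51 : 62.77 : 100.00 : 59.75

Each Tl atom is independently Tl-203 (p = 0.295) or Tl-205 (q = 0.705); the cluster is the binomial expansion (p + q)^4.
P(M) = 0.295^4 = 0.007573
P(M+2) = 4 × 0.295^3 × 0.705^1 = 0.072396
P(M+4) = 6 × 0.295^2 × 0.705^2 = 0.259522
P(M+6) = 4 × 0.295^1 × 0.705^3 = 0.413475
P(M+8) = 0.705^4 = 0.247034
The M+6 peak is largest (0.413475); scaling to 100 gives 1.83 : 17.51 : 62.77 : 100.00 : 59.75.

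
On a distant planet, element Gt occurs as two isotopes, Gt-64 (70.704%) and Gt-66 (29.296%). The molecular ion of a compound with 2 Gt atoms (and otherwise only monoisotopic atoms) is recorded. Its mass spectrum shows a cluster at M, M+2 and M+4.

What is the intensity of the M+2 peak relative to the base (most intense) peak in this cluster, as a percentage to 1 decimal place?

82.9%

Term probabilities: M 0.4999, M+2 0.4143, M+4 0.0858. Base peak = M.
P(M) = C(2,0) × 0.70704^2 × 0.29296^0 = 1 × 0.49990556 × 1.0000 = 0.499906 (base)
P(M+2) = C(2,1) × 0.70704^1 × 0.29296^1 = 2 × 0.70704 × 0.29296 = 0.414269
Relative intensity = 0.414269 / 0.499906 × 100 = 82.9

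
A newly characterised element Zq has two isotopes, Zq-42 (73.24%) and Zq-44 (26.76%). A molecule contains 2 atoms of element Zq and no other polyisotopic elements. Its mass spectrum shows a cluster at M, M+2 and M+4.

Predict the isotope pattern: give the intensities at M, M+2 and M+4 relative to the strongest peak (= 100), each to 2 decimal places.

100.00 : 73.07 : 13.35

Expanding (0.7324 + 0.2676)^2:
P(M) = 0.7324^2 = 0.536410
P(M+2) = 2 × 0.7324^1 × 0.2676^1 = 0.391980
P(M+4) = 0.2676^2 = 0.071610
The M peak is largest (0.536410); scaling to 100 gives 100.00 : 73.07 : 13.35.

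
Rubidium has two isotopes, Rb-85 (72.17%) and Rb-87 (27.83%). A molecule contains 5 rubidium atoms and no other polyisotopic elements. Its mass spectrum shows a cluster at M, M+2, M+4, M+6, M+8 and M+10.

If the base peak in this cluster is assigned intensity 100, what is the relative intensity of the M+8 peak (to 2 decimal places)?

(0.7217 + 0.2783)^5 gives M 0.1958, M+2 0.3775, M+4 0.2911, M+6 0.1123, M+8 0.0216, M+10 0.0017; the largest is M+2.
P(M+2) = C(5,1) × 0.7217^4 × 0.2783^1 = 5 × 0.27128565 × 0.2783 = 0.377494 (base)
P(M+8) = C(5,4) × 0.7217^1 × 0.2783^4 = 5 × 0.7217 × 0.00599864 = 0.021646
Relative intensity = 0.021646 / 0.377494 × 100 = 5.73

5.73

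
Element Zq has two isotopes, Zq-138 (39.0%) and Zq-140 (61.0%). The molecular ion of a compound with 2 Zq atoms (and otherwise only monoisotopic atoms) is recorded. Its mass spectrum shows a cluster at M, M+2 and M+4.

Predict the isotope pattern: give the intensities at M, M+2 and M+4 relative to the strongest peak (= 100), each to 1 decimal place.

Each Zq atom is independently Zq-138 (p = 0.390) or Zq-140 (q = 0.610); the cluster is the binomial expansion (p + q)^2.
P(M) = 0.390^2 = 0.152100
P(M+2) = 2 × 0.390^1 × 0.610^1 = 0.475800
P(M+4) = 0.610^2 = 0.372100
The M+2 peak is largest (0.475800); scaling to 100 gives 32.0 : 100.0 : 78.2.

32.0 : 100.0 : 78.2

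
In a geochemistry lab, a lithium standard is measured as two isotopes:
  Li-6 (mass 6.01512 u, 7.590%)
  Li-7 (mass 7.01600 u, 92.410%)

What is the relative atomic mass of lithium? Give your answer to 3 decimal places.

6.940 u

Average mass = Σ (abundance × isotope mass) = 0.07590 × 6.01512 + 0.92410 × 7.01600
= 0.456548 + 6.483486 = 6.940034 u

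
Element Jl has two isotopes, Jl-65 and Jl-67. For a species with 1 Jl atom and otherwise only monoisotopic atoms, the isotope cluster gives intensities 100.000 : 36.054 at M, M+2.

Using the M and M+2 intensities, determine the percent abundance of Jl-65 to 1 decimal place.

73.5%

Write p for the Jl-65 fraction. I(M+2)/I(M) = [C(1,1)·p^0·(1−p)] / p^1 = 1·(1−p)/p = 36.054/100.000 = 0.3605
(1−p)/p = 0.3605/1 = 0.3605  ⇒  p = 1/(1 + 0.3605) = 0.7350
Jl-65: 73.5%, Jl-67: 26.5%.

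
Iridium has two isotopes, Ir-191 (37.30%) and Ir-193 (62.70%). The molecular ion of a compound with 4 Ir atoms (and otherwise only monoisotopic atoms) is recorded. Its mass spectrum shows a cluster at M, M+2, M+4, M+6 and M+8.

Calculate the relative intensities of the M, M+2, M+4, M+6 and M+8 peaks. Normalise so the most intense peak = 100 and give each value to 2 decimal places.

Each Ir atom is independently Ir-191 (p = 0.3730) or Ir-193 (q = 0.6270); the cluster is the binomial expansion (p + q)^4.
P(M) = 0.3730^4 = 0.019357
P(M+2) = 4 × 0.3730^3 × 0.6270^1 = 0.130153
P(M+4) = 6 × 0.3730^2 × 0.6270^2 = 0.328174
P(M+6) = 4 × 0.3730^1 × 0.6270^3 = 0.367766
P(M+8) = 0.6270^4 = 0.154550
The M+6 peak is largest (0.367766); scaling to 100 gives 5.26 : 35.39 : 89.23 : 100.00 : 42.02.

5.26 : 35.39 : 89.23 : 100.00 : 42.02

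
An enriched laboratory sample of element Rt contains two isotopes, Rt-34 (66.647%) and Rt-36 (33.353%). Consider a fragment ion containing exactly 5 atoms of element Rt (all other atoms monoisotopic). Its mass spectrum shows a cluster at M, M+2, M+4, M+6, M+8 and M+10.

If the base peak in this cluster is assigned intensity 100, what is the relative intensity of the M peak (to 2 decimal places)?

39.93

Binomial terms of (0.66647 + 0.33353)^5: M 0.1315, M+2 0.3290, M+4 0.3293, M+6 0.1648, M+8 0.0412, M+10 0.0041 → M+4 is the base peak.
P(M+4) = C(5,2) × 0.66647^3 × 0.33353^2 = 10 × 0.29603415 × 0.11124226 = 0.329315 (base)
P(M) = C(5,0) × 0.66647^5 × 0.33353^0 = 1 × 0.13149312 × 1.0000 = 0.131493
Relative intensity = 0.131493 / 0.329315 × 100 = 39.93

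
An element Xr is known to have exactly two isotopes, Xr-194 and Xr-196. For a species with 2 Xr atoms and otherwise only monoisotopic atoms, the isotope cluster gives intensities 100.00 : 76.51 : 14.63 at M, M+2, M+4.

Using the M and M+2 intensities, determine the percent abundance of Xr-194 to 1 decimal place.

If p is the fraction of Xr that is Xr-194, then I(M+2)/I(M) = [C(2,1)·p^1·(1−p)] / p^2 = 2·(1−p)/p = 76.51/100.00 = 0.7651
(1−p)/p = 0.7651/2 = 0.3826  ⇒  p = 1/(1 + 0.3826) = 0.7233
Xr-194: 72.3%, Xr-196: 27.7%.

72.3%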